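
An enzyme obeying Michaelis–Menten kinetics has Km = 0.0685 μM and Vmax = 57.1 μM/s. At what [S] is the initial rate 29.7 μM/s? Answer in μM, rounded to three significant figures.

The required fractional saturation is v/Vmax = 29.7/57.1 = 0.5201.
Then [S]/(Km+[S]) = 0.5201 ⇒ [S] = 0.0685 × 0.5201/(1 − 0.5201) = 0.0742 μM.

0.0742 μM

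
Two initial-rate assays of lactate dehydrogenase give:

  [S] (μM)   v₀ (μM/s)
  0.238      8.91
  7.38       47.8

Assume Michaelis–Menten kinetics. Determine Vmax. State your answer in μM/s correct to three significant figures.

55.9 μM/s

From v = Vmax[S]/(Km+[S]), each point gives Vmax = v(Km+[S])/[S].
Equating: 8.91(Km+0.238)/0.238 = 47.8(Km+7.38)/7.38.
37.44·Km + 8.91 = 6.477·Km + 47.8, so (37.44 − 6.477)·Km = 47.8 − 8.91.
Km = 38.89/30.96 = 1.26 μM; then Vmax = 8.91(1.26+0.238)/0.238 = 55.9 μM/s.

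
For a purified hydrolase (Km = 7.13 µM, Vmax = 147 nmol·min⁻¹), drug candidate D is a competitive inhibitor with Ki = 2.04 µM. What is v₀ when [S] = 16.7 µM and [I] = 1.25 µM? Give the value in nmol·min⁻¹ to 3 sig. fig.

α = 1 + [I]/Ki = 1 + 1.25/2.04 = 1.613.
For a competitive inhibitor, Vmax is unchanged and the apparent Km becomes α·Km: Km,app = 11.5 µM, Vmax,app = 147 nmol·min⁻¹.
v = Vmax,app·[S]/(Km,app + [S]) = 147 × 16.7/(11.5 + 16.7) = 87.1 nmol·min⁻¹.

87.1 nmol·min⁻¹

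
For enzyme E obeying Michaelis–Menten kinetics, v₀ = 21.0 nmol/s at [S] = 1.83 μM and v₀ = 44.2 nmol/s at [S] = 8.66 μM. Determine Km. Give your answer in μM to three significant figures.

3.64 μM

From v = Vmax[S]/(Km+[S]), each point gives Vmax = v(Km+[S])/[S].
Equating: 21.0(Km+1.83)/1.83 = 44.2(Km+8.66)/8.66.
11.48·Km + 21.0 = 5.104·Km + 44.2, so (11.48 − 5.104)·Km = 44.2 − 21.0.
Km = 23.20/6.371 = 3.64 μM; then Vmax = 21.0(3.64+1.83)/1.83 = 62.8 nmol/s.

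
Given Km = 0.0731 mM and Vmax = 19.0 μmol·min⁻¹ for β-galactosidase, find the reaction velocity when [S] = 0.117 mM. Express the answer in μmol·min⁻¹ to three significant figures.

11.7 μmol·min⁻¹

[S]/(Km+[S]) = 0.117/0.1901 = 0.6155, the fractional saturation.
v = 0.6155 × Vmax = 0.6155 × 19.0 = 11.7 μmol·min⁻¹.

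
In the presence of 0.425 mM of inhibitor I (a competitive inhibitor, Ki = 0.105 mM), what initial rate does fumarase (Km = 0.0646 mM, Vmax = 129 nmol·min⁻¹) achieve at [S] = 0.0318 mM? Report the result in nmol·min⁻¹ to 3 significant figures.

11.5 nmol·min⁻¹

α = 1 + [I]/Ki = 1 + 0.425/0.105 = 5.048.
For a competitive inhibitor, Vmax is unchanged and the apparent Km becomes α·Km: Km,app = 0.326 mM, Vmax,app = 129 nmol·min⁻¹.
v = Vmax,app·[S]/(Km,app + [S]) = 129 × 0.0318/(0.326 + 0.0318) = 11.5 nmol·min⁻¹.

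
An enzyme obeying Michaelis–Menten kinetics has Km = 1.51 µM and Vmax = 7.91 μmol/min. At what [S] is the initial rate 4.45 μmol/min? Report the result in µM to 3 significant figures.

Rearranging v = Vmax[S]/(Km+[S]) gives [S] = Km·v/(Vmax − v).
[S] = 1.51 × 4.45 / (7.91 − 4.45) = 6.720/3.460 = 1.94 µM.

1.94 µM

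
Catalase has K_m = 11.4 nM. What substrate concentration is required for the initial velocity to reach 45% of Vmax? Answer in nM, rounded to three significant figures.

9.33 nM

v/Vmax = [S]/(Km+[S]) = 0.45, so [S] = Km·0.45/(1 − 0.45) = 11.4 × 0.8182.
[S] = 9.33 nM.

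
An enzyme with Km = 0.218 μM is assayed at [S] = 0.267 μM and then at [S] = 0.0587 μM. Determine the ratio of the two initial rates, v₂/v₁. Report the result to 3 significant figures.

Since Vmax cancels, v₂/v₁ = [S]₂(Km+[S]₁) / [S]₁(Km+[S]₂).
= 0.0587×(0.218+0.267) / (0.267×(0.218+0.0587)) = 0.02847/0.07388 = 0.385.

0.385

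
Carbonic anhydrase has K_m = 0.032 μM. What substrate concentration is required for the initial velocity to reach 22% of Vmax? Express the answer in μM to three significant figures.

0.00903 μM

v/Vmax = [S]/(Km+[S]) = 0.22, so [S] = Km·0.22/(1 − 0.22) = 0.032 × 0.2821.
[S] = 0.00903 μM.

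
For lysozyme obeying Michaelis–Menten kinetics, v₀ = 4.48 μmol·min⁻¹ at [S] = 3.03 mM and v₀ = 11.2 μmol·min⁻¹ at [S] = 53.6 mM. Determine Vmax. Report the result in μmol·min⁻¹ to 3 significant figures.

12.3 μmol·min⁻¹

From v = Vmax[S]/(Km+[S]), each point gives Vmax = v(Km+[S])/[S].
Equating: 4.48(Km+3.03)/3.03 = 11.2(Km+53.6)/53.6.
1.479·Km + 4.48 = 0.2090·Km + 11.2, so (1.479 − 0.2090)·Km = 11.2 − 4.48.
Km = 6.720/1.270 = 5.29 mM; then Vmax = 4.48(5.29+3.03)/3.03 = 12.3 μmol·min⁻¹.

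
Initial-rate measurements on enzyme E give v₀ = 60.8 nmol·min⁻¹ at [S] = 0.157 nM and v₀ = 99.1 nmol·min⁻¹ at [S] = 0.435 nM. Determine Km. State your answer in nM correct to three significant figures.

0.240 nM

From v = Vmax[S]/(Km+[S]), each point gives Vmax = v(Km+[S])/[S].
Equating: 60.8(Km+0.157)/0.157 = 99.1(Km+0.435)/0.435.
387.3·Km + 60.8 = 227.8·Km + 99.1, so (387.3 − 227.8)·Km = 99.1 − 60.8.
Km = 38.30/159.4 = 0.240 nM; then Vmax = 60.8(0.240+0.157)/0.157 = 154 nmol·min⁻¹.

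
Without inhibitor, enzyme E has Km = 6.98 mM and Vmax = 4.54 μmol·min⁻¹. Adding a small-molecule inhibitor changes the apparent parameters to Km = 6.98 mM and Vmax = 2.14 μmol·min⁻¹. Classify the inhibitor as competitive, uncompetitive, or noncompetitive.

Vmax decreases (4.54 → 2.14 μmol·min⁻¹) while Km is unchanged — pure noncompetitive inhibition.

noncompetitive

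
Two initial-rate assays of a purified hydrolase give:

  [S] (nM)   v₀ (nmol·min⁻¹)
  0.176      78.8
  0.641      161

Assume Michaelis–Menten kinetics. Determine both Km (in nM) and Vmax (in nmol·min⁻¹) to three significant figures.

Km = 0.418 nM; Vmax = 266 nmol·min⁻¹

From v = Vmax[S]/(Km+[S]), each point gives Vmax = v(Km+[S])/[S].
Equating: 78.8(Km+0.176)/0.176 = 161(Km+0.641)/0.641.
447.7·Km + 78.8 = 251.2·Km + 161, so (447.7 − 251.2)·Km = 161 − 78.8.
Km = 82.20/196.6 = 0.418 nM; then Vmax = 78.8(0.418+0.176)/0.176 = 266 nmol·min⁻¹.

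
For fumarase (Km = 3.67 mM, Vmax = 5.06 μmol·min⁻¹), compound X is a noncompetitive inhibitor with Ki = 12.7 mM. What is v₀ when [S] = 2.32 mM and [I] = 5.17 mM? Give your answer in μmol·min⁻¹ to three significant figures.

1.39 μmol·min⁻¹

With α = 1 + [I]/Ki = 1 + 5.17/12.7 = 1.407, the noncompetitive rate law is v = (Vmax/α)·[S] / (Km + [S]).
v = (5.06/1.407)×2.32 / (3.67 + 2.32) = 8.343/5.990 = 1.39 μmol·min⁻¹.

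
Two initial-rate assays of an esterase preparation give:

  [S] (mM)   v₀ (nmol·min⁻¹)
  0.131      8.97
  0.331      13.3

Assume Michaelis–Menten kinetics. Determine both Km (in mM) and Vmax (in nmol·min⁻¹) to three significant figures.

Km = 0.153 mM; Vmax = 19.4 nmol·min⁻¹

In reciprocal form, 1/v = (Km/Vmax)·(1/[S]) + 1/Vmax. The two points give (1/[S], 1/v) = (7.634, 0.1115) and (3.021, 0.07519).
Slope = (0.1115 − 0.07519)/(7.634 − 3.021) = 0.007869; intercept = 0.1115 − 0.007869×7.634 = 0.05141.
Vmax = 1/intercept = 19.4 nmol·min⁻¹; Km = slope × Vmax = 0.007869 × 19.4 = 0.153 mM.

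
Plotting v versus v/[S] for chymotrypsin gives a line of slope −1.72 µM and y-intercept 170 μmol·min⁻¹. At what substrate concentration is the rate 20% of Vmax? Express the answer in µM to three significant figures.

0.430 µM

The Eadie–Hofstee slope gives Km = 1.72 µM (slope = −Km).
v/Vmax = [S]/(Km+[S]) = 0.2 ⇒ [S] = Km·0.2/(1−0.2) = 1.72 × 0.2500 = 0.430 µM.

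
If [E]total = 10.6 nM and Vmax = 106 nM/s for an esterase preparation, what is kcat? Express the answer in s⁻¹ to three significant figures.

10.0 s⁻¹

kcat = Vmax/[E]total = 106 nM/s / 10.6 nM = 10.0 s⁻¹.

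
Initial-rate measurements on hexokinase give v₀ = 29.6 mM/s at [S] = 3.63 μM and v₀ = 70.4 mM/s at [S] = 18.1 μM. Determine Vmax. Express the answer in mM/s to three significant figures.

In reciprocal form, 1/v = (Km/Vmax)·(1/[S]) + 1/Vmax. The two points give (1/[S], 1/v) = (0.2755, 0.03378) and (0.05525, 0.01420).
Slope = (0.03378 − 0.01420)/(0.2755 − 0.05525) = 0.08890; intercept = 0.03378 − 0.08890×0.2755 = 0.009293.
Vmax = 1/intercept = 108 mM/s; Km = slope × Vmax = 0.08890 × 108 = 9.57 μM.

108 mM/s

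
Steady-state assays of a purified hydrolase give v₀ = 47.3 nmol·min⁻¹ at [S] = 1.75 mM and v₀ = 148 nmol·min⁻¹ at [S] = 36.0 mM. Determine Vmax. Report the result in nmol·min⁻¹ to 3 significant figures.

166 nmol·min⁻¹

In reciprocal form, 1/v = (Km/Vmax)·(1/[S]) + 1/Vmax. The two points give (1/[S], 1/v) = (0.5714, 0.02114) and (0.02778, 0.006757).
Slope = (0.02114 − 0.006757)/(0.5714 − 0.02778) = 0.02646; intercept = 0.02114 − 0.02646×0.5714 = 0.006022.
Vmax = 1/intercept = 166 nmol·min⁻¹; Km = slope × Vmax = 0.02646 × 166 = 4.39 mM.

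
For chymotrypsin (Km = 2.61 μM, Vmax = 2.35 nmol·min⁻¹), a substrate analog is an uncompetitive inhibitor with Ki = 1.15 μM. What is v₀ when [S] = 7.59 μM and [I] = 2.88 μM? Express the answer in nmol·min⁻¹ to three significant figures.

α = 1 + [I]/Ki = 1 + 2.88/1.15 = 3.504.
For an uncompetitive inhibitor, both parameters are divided by α, giving Vmax/α and Km/α: Km,app = 0.745 μM, Vmax,app = 0.671 nmol·min⁻¹.
v = Vmax,app·[S]/(Km,app + [S]) = 0.671 × 7.59/(0.745 + 7.59) = 0.611 nmol·min⁻¹.

0.611 nmol·min⁻¹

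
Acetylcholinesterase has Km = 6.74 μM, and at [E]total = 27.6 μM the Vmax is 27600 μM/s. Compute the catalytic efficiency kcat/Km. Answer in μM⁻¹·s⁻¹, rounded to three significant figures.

kcat = Vmax/[E]total = 27600/27.6 = 1000 s⁻¹.
kcat/Km = 1000/6.74 = 148 μM⁻¹·s⁻¹.

148 μM⁻¹·s⁻¹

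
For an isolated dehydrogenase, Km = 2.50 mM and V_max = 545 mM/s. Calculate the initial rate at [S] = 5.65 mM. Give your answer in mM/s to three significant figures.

[S]/(Km+[S]) = 5.65/8.150 = 0.6933, the fractional saturation.
v = 0.6933 × Vmax = 0.6933 × 545 = 378 mM/s.

378 mM/s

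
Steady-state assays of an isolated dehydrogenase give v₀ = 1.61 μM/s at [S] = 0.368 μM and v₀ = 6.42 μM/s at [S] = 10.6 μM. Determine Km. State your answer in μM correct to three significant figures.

1.28 μM

In reciprocal form, 1/v = (Km/Vmax)·(1/[S]) + 1/Vmax. The two points give (1/[S], 1/v) = (2.717, 0.6211) and (0.09434, 0.1558).
Slope = (0.6211 − 0.1558)/(2.717 − 0.09434) = 0.1774; intercept = 0.6211 − 0.1774×2.717 = 0.1390.
Vmax = 1/intercept = 7.19 μM/s; Km = slope × Vmax = 0.1774 × 7.19 = 1.28 μM.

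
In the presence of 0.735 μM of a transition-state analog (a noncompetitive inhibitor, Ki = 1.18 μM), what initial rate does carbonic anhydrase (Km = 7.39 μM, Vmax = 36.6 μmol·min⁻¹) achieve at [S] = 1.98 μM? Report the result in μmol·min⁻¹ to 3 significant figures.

4.77 μmol·min⁻¹

α = 1 + [I]/Ki = 1 + 0.735/1.18 = 1.623.
For a noncompetitive inhibitor, Vmax is reduced to Vmax/α while Km is unchanged: Km,app = 7.39 μM, Vmax,app = 22.6 μmol·min⁻¹.
v = Vmax,app·[S]/(Km,app + [S]) = 22.6 × 1.98/(7.39 + 1.98) = 4.77 μmol·min⁻¹.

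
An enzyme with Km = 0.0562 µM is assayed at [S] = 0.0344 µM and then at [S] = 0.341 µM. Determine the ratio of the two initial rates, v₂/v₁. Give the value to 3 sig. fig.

Since Vmax cancels, v₂/v₁ = [S]₂(Km+[S]₁) / [S]₁(Km+[S]₂).
= 0.341×(0.0562+0.0344) / (0.0344×(0.0562+0.341)) = 0.03089/0.01366 = 2.26.

2.26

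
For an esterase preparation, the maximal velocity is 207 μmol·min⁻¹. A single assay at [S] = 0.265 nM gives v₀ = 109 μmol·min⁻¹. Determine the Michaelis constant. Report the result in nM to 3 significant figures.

0.238 nM

From v = Vmax[S]/(Km+[S]), Km = [S](Vmax − v)/v.
Km = 0.265 × (207 − 109) / 109 = 25.97/109 = 0.238 nM.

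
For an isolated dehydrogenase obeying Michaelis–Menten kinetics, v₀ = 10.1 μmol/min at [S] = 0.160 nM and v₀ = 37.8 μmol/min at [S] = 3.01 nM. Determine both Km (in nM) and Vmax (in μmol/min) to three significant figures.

Km = 0.548 nM; Vmax = 44.7 μmol/min

From v = Vmax[S]/(Km+[S]), each point gives Vmax = v(Km+[S])/[S].
Equating: 10.1(Km+0.160)/0.160 = 37.8(Km+3.01)/3.01.
63.12·Km + 10.1 = 12.56·Km + 37.8, so (63.12 − 12.56)·Km = 37.8 − 10.1.
Km = 27.70/50.57 = 0.548 nM; then Vmax = 10.1(0.548+0.160)/0.160 = 44.7 μmol/min.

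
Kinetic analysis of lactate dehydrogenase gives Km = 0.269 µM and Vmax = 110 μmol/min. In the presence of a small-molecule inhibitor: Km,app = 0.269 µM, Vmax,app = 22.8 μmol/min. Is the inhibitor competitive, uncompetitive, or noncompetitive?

noncompetitive

Vmax decreases (110 → 22.8 μmol/min) while Km is unchanged — pure noncompetitive inhibition.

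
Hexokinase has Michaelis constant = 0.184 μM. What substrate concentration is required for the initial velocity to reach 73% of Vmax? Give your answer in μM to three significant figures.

v/Vmax = [S]/(Km+[S]) = 0.73, so [S] = Km·0.73/(1 − 0.73) = 0.184 × 2.704.
[S] = 0.497 μM.

0.497 μM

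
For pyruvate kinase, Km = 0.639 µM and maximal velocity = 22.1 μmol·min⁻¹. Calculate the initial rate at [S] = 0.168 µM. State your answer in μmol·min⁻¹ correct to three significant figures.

4.60 μmol·min⁻¹

[S]/(Km+[S]) = 0.168/0.8070 = 0.2082, the fractional saturation.
v = 0.2082 × Vmax = 0.2082 × 22.1 = 4.60 μmol·min⁻¹.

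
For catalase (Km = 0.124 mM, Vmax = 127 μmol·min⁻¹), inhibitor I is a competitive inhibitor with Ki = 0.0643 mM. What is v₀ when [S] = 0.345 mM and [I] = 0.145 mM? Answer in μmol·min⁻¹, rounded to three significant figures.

With α = 1 + [I]/Ki = 1 + 0.145/0.0643 = 3.255, the competitive rate law is v = Vmax[S] / (αKm + [S]).
v = 127×0.345 / (3.255×0.124 + 0.345) = 43.82/0.7486 = 58.5 μmol·min⁻¹.

58.5 μmol·min⁻¹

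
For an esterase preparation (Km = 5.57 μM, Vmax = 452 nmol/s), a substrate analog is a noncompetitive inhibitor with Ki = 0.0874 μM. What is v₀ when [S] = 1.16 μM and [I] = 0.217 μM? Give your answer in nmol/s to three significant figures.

22.4 nmol/s

α = 1 + [I]/Ki = 1 + 0.217/0.0874 = 3.483.
For a noncompetitive inhibitor, Vmax is reduced to Vmax/α while Km is unchanged: Km,app = 5.57 μM, Vmax,app = 130 nmol/s.
v = Vmax,app·[S]/(Km,app + [S]) = 130 × 1.16/(5.57 + 1.16) = 22.4 nmol/s.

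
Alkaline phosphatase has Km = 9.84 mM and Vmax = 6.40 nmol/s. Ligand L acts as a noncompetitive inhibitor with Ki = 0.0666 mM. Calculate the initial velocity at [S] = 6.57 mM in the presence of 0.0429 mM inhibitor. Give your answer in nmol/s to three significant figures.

With α = 1 + [I]/Ki = 1 + 0.0429/0.0666 = 1.644, the noncompetitive rate law is v = (Vmax/α)·[S] / (Km + [S]).
v = (6.40/1.644)×6.57 / (9.84 + 6.57) = 25.57/16.41 = 1.56 nmol/s.

1.56 nmol/s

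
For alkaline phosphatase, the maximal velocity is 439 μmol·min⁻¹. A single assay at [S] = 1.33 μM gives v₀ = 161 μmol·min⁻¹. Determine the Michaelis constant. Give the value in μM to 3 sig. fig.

2.30 μM

v/Vmax = 161/439 = 0.3667 = [S]/(Km+[S]).
So Km + [S] = [S]/0.3667 = 3.627 μM, giving Km = 3.627 − 1.33 = 2.30 μM.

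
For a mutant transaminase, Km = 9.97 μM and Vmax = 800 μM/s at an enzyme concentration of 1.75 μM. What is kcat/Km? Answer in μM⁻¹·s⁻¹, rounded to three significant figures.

45.9 μM⁻¹·s⁻¹

kcat = Vmax/[E]total = 800/1.75 = 457 s⁻¹.
kcat/Km = 457/9.97 = 45.9 μM⁻¹·s⁻¹.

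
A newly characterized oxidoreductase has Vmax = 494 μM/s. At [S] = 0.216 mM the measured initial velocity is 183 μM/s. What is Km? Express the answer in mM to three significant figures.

0.367 mM

v/Vmax = 183/494 = 0.3704 = [S]/(Km+[S]).
So Km + [S] = [S]/0.3704 = 0.5831 mM, giving Km = 0.5831 − 0.216 = 0.367 mM.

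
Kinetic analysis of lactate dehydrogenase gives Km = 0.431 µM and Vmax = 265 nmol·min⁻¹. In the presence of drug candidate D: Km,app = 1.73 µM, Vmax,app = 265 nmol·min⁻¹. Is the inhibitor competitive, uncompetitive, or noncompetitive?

Km increases (0.431 → 1.73 µM) while Vmax is unchanged — the hallmark of competitive inhibition.

competitive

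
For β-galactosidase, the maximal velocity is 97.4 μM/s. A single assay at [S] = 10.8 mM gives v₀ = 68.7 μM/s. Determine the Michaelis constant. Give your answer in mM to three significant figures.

4.51 mM

v/Vmax = 68.7/97.4 = 0.7053 = [S]/(Km+[S]).
So Km + [S] = [S]/0.7053 = 15.31 mM, giving Km = 15.31 − 10.8 = 4.51 mM.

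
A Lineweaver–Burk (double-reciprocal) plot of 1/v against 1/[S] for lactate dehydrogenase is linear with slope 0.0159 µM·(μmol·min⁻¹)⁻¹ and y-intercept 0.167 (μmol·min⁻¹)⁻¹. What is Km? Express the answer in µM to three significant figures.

y-intercept = 1/Vmax ⇒ Vmax = 5.99 μmol·min⁻¹; slope = Km/Vmax ⇒ Km = slope × Vmax.
Km = 0.0159 × 5.99 = 0.0952 µM.

0.0952 µM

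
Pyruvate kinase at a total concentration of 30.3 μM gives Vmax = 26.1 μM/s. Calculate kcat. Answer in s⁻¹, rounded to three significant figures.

0.861 s⁻¹

kcat = Vmax/[E]total = 26.1 μM/s / 30.3 μM = 0.861 s⁻¹.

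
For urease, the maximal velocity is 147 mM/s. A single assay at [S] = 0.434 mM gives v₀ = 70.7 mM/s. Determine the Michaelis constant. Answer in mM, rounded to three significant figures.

From v = Vmax[S]/(Km+[S]), Km = [S](Vmax − v)/v.
Km = 0.434 × (147 − 70.7) / 70.7 = 33.11/70.7 = 0.468 mM.

0.468 mM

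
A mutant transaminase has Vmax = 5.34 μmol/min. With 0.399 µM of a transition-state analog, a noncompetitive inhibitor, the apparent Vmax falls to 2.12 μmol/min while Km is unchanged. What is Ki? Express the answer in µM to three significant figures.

0.263 µM

Noncompetitive: Vmax,app = Vmax/α with α = 1 + [I]/Ki.
α = Vmax/Vmax,app = 5.34/2.12 = 2.519.
Since α = 1 + [I]/Ki, [I]/Ki = 2.519 − 1 = 1.519 and Ki = 0.399/1.519 = 0.263 µM.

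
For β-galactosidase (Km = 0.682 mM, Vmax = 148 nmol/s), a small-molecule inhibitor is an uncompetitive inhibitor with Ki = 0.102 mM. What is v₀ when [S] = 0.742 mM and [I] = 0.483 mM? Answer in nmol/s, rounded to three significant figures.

With α = 1 + [I]/Ki = 1 + 0.483/0.102 = 5.735, the uncompetitive rate law is v = (Vmax/α)·[S] / (Km/α + [S]).
v = (148/5.735)×0.742 / (0.682/5.735 + 0.742) = 19.15/0.8609 = 22.2 nmol/s.

22.2 nmol/s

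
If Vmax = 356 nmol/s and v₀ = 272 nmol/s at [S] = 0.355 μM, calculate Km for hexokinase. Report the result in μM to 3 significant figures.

0.110 μM

From v = Vmax[S]/(Km+[S]), Km = [S](Vmax − v)/v.
Km = 0.355 × (356 − 272) / 272 = 29.82/272 = 0.110 μM.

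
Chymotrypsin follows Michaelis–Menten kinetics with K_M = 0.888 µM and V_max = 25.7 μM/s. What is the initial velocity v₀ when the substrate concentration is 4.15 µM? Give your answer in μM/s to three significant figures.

v = Vmax·[S]/(Km + [S]) = 25.7 × 4.15 / (0.888 + 4.15)
  = 106.7 / 5.038 = 21.2 μM/s.

21.2 μM/s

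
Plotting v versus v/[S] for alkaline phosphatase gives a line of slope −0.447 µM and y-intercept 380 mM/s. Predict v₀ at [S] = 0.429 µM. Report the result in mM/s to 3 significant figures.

In the Eadie–Hofstee form v = Vmax − Km·(v/[S]), the slope is −Km and the intercept is Vmax, so Km = 0.447 µM and Vmax = 380 mM/s.
v = 380 × 0.429/(0.447 + 0.429) = 186 mM/s.

186 mM/s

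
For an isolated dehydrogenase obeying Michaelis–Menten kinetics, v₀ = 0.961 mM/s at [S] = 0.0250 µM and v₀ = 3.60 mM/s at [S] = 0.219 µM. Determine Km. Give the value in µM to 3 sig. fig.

0.120 µM

From v = Vmax[S]/(Km+[S]), each point gives Vmax = v(Km+[S])/[S].
Equating: 0.961(Km+0.0250)/0.0250 = 3.60(Km+0.219)/0.219.
38.44·Km + 0.961 = 16.44·Km + 3.60, so (38.44 − 16.44)·Km = 3.60 − 0.961.
Km = 2.639/22.00 = 0.120 µM; then Vmax = 0.961(0.120+0.0250)/0.0250 = 5.57 mM/s.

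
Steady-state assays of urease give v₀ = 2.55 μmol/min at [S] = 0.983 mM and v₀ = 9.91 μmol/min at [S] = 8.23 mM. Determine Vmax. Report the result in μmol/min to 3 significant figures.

From v = Vmax[S]/(Km+[S]), each point gives Vmax = v(Km+[S])/[S].
Equating: 2.55(Km+0.983)/0.983 = 9.91(Km+8.23)/8.23.
2.594·Km + 2.55 = 1.204·Km + 9.91, so (2.594 − 1.204)·Km = 9.91 − 2.55.
Km = 7.360/1.390 = 5.30 mM; then Vmax = 2.55(5.30+0.983)/0.983 = 16.3 μmol/min.

16.3 μmol/min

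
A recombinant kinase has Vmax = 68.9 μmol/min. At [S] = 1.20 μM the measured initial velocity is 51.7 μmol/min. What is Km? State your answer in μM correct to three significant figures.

0.399 μM

From v = Vmax[S]/(Km+[S]), Km = [S](Vmax − v)/v.
Km = 1.20 × (68.9 − 51.7) / 51.7 = 20.64/51.7 = 0.399 μM.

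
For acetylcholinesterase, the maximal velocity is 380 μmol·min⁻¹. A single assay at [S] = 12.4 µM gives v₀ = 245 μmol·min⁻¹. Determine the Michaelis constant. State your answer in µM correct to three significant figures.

v/Vmax = 245/380 = 0.6447 = [S]/(Km+[S]).
So Km + [S] = [S]/0.6447 = 19.23 µM, giving Km = 19.23 − 12.4 = 6.83 µM.

6.83 µM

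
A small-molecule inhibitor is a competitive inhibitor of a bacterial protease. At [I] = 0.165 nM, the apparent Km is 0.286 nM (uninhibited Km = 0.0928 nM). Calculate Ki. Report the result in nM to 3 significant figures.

0.0793 nM

Competitive: Km,app = α·Km with α = 1 + [I]/Ki.
α = Km,app/Km = 0.286/0.0928 = 3.082.
Ki = [I]/(α − 1) = 0.165/2.082 = 0.0793 nM.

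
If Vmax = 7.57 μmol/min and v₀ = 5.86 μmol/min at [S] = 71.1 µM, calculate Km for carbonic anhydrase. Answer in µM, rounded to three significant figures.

v/Vmax = 5.86/7.57 = 0.7741 = [S]/(Km+[S]).
So Km + [S] = [S]/0.7741 = 91.85 µM, giving Km = 91.85 − 71.1 = 20.7 µM.

20.7 µM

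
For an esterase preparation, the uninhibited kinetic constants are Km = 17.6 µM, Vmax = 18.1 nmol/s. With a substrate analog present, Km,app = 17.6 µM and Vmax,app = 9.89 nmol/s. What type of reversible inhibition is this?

Vmax decreases (18.1 → 9.89 nmol/s) while Km is unchanged — pure noncompetitive inhibition.

noncompetitive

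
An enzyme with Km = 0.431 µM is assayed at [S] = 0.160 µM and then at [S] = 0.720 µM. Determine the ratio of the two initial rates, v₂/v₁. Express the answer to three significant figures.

The fractional saturations are [S]/(Km+[S]) = 0.160/0.5910 = 0.2707 and 0.720/1.151 = 0.6255.
v₂/v₁ is just their ratio: 0.6255/0.2707 = 2.31.

2.31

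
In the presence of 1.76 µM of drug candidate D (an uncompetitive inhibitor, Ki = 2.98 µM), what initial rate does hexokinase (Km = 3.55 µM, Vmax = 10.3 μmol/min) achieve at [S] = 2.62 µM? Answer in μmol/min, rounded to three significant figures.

3.50 μmol/min

α = 1 + [I]/Ki = 1 + 1.76/2.98 = 1.591.
For an uncompetitive inhibitor, both parameters are divided by α, giving Vmax/α and Km/α: Km,app = 2.23 µM, Vmax,app = 6.48 μmol/min.
v = Vmax,app·[S]/(Km,app + [S]) = 6.48 × 2.62/(2.23 + 2.62) = 3.50 μmol/min.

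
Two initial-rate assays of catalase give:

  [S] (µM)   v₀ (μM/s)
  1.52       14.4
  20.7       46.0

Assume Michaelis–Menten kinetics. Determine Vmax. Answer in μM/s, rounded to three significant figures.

55.7 μM/s

From v = Vmax[S]/(Km+[S]), each point gives Vmax = v(Km+[S])/[S].
Equating: 14.4(Km+1.52)/1.52 = 46.0(Km+20.7)/20.7.
9.474·Km + 14.4 = 2.222·Km + 46.0, so (9.474 − 2.222)·Km = 46.0 − 14.4.
Km = 31.60/7.251 = 4.36 µM; then Vmax = 14.4(4.36+1.52)/1.52 = 55.7 μM/s.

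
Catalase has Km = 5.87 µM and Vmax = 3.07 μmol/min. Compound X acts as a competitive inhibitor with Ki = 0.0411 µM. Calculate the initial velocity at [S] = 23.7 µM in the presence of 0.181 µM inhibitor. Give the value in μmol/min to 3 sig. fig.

1.31 μmol/min

α = 1 + [I]/Ki = 1 + 0.181/0.0411 = 5.404.
For a competitive inhibitor, Vmax is unchanged and the apparent Km becomes α·Km: Km,app = 31.7 µM, Vmax,app = 3.07 μmol/min.
v = Vmax,app·[S]/(Km,app + [S]) = 3.07 × 23.7/(31.7 + 23.7) = 1.31 μmol/min.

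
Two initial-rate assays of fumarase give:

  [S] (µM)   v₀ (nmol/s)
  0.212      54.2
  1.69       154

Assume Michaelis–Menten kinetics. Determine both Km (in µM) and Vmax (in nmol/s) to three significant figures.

Km = 0.607 µM; Vmax = 209 nmol/s

From v = Vmax[S]/(Km+[S]), each point gives Vmax = v(Km+[S])/[S].
Equating: 54.2(Km+0.212)/0.212 = 154(Km+1.69)/1.69.
255.7·Km + 54.2 = 91.12·Km + 154, so (255.7 − 91.12)·Km = 154 − 54.2.
Km = 99.80/164.5 = 0.607 µM; then Vmax = 54.2(0.607+0.212)/0.212 = 209 nmol/s.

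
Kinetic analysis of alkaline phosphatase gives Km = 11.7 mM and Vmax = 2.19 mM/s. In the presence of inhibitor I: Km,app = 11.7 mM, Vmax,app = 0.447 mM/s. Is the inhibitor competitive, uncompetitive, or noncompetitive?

Vmax decreases (2.19 → 0.447 mM/s) while Km is unchanged — pure noncompetitive inhibition.

noncompetitive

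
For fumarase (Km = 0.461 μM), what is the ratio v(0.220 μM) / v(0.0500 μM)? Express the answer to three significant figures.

Since Vmax cancels, v₂/v₁ = [S]₂(Km+[S]₁) / [S]₁(Km+[S]₂).
= 0.220×(0.461+0.0500) / (0.0500×(0.461+0.220)) = 0.1124/0.03405 = 3.30.

3.30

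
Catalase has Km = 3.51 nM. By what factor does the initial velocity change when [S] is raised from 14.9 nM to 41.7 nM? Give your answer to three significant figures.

Since Vmax cancels, v₂/v₁ = [S]₂(Km+[S]₁) / [S]₁(Km+[S]₂).
= 41.7×(3.51+14.9) / (14.9×(3.51+41.7)) = 767.7/673.6 = 1.14.

1.14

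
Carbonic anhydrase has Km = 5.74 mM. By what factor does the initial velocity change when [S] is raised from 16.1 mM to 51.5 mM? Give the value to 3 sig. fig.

1.22

The fractional saturations are [S]/(Km+[S]) = 16.1/21.84 = 0.7372 and 51.5/57.24 = 0.8997.
v₂/v₁ is just their ratio: 0.8997/0.7372 = 1.22.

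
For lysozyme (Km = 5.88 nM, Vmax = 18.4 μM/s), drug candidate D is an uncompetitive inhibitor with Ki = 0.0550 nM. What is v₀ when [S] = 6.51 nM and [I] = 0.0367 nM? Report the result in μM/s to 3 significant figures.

α = 1 + [I]/Ki = 1 + 0.0367/0.0550 = 1.667.
For an uncompetitive inhibitor, both parameters are divided by α, giving Vmax/α and Km/α: Km,app = 3.53 nM, Vmax,app = 11.0 μM/s.
v = Vmax,app·[S]/(Km,app + [S]) = 11.0 × 6.51/(3.53 + 6.51) = 7.16 μM/s.

7.16 μM/s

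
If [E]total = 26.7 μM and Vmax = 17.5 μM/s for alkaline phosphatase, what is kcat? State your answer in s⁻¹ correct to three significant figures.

0.655 s⁻¹

kcat = Vmax/[E]total = 17.5 μM/s / 26.7 μM = 0.655 s⁻¹.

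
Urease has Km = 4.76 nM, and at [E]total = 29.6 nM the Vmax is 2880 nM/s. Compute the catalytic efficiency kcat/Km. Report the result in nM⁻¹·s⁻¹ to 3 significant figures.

kcat = Vmax/[E]total = 2880/29.6 = 97.3 s⁻¹.
kcat/Km = 97.3/4.76 = 20.4 nM⁻¹·s⁻¹.

20.4 nM⁻¹·s⁻¹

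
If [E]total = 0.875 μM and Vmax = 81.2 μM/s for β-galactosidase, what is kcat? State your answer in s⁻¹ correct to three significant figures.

kcat = Vmax/[E]total = 81.2 μM/s / 0.875 μM = 92.8 s⁻¹.

92.8 s⁻¹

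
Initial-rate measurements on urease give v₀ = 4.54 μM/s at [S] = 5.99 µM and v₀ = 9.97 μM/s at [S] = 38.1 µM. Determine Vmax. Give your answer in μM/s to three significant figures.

12.8 μM/s

From v = Vmax[S]/(Km+[S]), each point gives Vmax = v(Km+[S])/[S].
Equating: 4.54(Km+5.99)/5.99 = 9.97(Km+38.1)/38.1.
0.7579·Km + 4.54 = 0.2617·Km + 9.97, so (0.7579 − 0.2617)·Km = 9.97 − 4.54.
Km = 5.430/0.4963 = 10.9 µM; then Vmax = 4.54(10.9+5.99)/5.99 = 12.8 μM/s.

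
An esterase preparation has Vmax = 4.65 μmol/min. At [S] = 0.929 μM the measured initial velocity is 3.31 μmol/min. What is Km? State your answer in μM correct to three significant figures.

0.376 μM

From v = Vmax[S]/(Km+[S]), Km = [S](Vmax − v)/v.
Km = 0.929 × (4.65 − 3.31) / 3.31 = 1.245/3.31 = 0.376 μM.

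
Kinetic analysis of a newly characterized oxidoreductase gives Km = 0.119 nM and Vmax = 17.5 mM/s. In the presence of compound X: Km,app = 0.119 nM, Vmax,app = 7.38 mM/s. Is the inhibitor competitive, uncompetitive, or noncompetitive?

noncompetitive

Vmax decreases (17.5 → 7.38 mM/s) while Km is unchanged — pure noncompetitive inhibition.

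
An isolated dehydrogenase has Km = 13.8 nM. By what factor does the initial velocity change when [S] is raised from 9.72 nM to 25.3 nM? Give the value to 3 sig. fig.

Since Vmax cancels, v₂/v₁ = [S]₂(Km+[S]₁) / [S]₁(Km+[S]₂).
= 25.3×(13.8+9.72) / (9.72×(13.8+25.3)) = 595.1/380.1 = 1.57.

1.57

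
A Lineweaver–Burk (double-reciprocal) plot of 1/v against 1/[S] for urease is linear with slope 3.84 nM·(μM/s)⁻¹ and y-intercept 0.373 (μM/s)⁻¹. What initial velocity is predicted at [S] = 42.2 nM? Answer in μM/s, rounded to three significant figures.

2.16 μM/s

The y-intercept is 1/Vmax, so Vmax = 1/0.373 = 2.68 μM/s.
The slope is Km/Vmax, so Km = 3.84 × 2.68 = 10.3 nM.
Then v = 2.68 × 42.2/(10.3 + 42.2) = 2.16 μM/s.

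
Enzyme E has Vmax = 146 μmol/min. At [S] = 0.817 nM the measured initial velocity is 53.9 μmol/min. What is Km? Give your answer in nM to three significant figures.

From v = Vmax[S]/(Km+[S]), Km = [S](Vmax − v)/v.
Km = 0.817 × (146 − 53.9) / 53.9 = 75.25/53.9 = 1.40 nM.

1.40 nM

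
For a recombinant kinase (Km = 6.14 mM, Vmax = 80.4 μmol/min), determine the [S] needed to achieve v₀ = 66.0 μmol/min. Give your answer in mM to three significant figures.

The required fractional saturation is v/Vmax = 66.0/80.4 = 0.8209.
Then [S]/(Km+[S]) = 0.8209 ⇒ [S] = 6.14 × 0.8209/(1 − 0.8209) = 28.1 mM.

28.1 mM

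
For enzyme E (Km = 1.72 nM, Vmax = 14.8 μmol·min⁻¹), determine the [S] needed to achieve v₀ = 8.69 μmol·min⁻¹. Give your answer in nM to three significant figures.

The required fractional saturation is v/Vmax = 8.69/14.8 = 0.5872.
Then [S]/(Km+[S]) = 0.5872 ⇒ [S] = 1.72 × 0.5872/(1 − 0.5872) = 2.45 nM.

2.45 nM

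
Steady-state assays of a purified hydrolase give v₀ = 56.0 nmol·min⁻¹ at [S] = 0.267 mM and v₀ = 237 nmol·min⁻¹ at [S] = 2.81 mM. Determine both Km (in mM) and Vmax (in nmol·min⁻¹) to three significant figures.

Km = 1.44 mM; Vmax = 359 nmol·min⁻¹

From v = Vmax[S]/(Km+[S]), each point gives Vmax = v(Km+[S])/[S].
Equating: 56.0(Km+0.267)/0.267 = 237(Km+2.81)/2.81.
209.7·Km + 56.0 = 84.34·Km + 237, so (209.7 − 84.34)·Km = 237 − 56.0.
Km = 181.0/125.4 = 1.44 mM; then Vmax = 56.0(1.44+0.267)/0.267 = 359 nmol·min⁻¹.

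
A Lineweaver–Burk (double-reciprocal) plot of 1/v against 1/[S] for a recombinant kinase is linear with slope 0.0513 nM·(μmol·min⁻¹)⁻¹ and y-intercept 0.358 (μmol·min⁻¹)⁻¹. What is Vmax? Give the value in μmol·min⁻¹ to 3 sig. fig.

The y-intercept of a Lineweaver–Burk plot equals 1/Vmax, so Vmax = 1/0.358 = 2.79 μmol·min⁻¹.

2.79 μmol·min⁻¹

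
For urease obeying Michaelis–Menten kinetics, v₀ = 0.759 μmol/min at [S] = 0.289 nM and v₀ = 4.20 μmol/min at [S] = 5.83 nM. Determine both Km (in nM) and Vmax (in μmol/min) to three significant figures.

From v = Vmax[S]/(Km+[S]), each point gives Vmax = v(Km+[S])/[S].
Equating: 0.759(Km+0.289)/0.289 = 4.20(Km+5.83)/5.83.
2.626·Km + 0.759 = 0.7204·Km + 4.20, so (2.626 − 0.7204)·Km = 4.20 − 0.759.
Km = 3.441/1.906 = 1.81 nM; then Vmax = 0.759(1.81+0.289)/0.289 = 5.50 μmol/min.

Km = 1.81 nM; Vmax = 5.50 μmol/min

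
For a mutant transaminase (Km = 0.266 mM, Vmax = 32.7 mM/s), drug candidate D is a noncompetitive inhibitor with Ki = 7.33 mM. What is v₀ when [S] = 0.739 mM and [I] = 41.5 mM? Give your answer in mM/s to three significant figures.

α = 1 + [I]/Ki = 1 + 41.5/7.33 = 6.662.
For a noncompetitive inhibitor, Vmax is reduced to Vmax/α while Km is unchanged: Km,app = 0.266 mM, Vmax,app = 4.91 mM/s.
v = Vmax,app·[S]/(Km,app + [S]) = 4.91 × 0.739/(0.266 + 0.739) = 3.61 mM/s.

3.61 mM/s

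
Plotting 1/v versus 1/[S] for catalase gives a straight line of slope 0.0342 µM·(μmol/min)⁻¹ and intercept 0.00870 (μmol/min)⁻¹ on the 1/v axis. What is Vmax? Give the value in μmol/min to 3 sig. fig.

115 μmol/min

The y-intercept of a Lineweaver–Burk plot equals 1/Vmax, so Vmax = 1/0.00870 = 115 μmol/min.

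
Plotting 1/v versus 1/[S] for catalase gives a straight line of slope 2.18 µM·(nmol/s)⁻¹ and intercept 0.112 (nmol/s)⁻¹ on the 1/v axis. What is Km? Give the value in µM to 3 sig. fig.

19.5 µM

y-intercept = 1/Vmax ⇒ Vmax = 8.93 nmol/s; slope = Km/Vmax ⇒ Km = slope × Vmax.
Km = 2.18 × 8.93 = 19.5 µM.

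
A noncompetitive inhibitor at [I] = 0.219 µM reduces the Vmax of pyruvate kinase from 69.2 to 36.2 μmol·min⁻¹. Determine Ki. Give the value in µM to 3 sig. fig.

Noncompetitive: Vmax,app = Vmax/α with α = 1 + [I]/Ki.
α = Vmax/Vmax,app = 69.2/36.2 = 1.912.
Since α = 1 + [I]/Ki, [I]/Ki = 1.912 − 1 = 0.9116 and Ki = 0.219/0.9116 = 0.240 µM.

0.240 µM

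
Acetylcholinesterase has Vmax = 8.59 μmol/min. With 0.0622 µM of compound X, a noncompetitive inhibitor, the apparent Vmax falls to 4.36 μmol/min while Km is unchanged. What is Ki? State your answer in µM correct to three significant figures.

0.0641 µM

Noncompetitive: Vmax,app = Vmax/α with α = 1 + [I]/Ki.
α = Vmax/Vmax,app = 8.59/4.36 = 1.970.
Ki = [I]/(α − 1) = 0.0622/0.9702 = 0.0641 µM.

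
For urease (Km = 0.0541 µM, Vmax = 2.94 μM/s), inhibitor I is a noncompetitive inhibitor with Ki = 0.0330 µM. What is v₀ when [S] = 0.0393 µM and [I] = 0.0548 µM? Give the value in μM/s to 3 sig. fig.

0.465 μM/s

With α = 1 + [I]/Ki = 1 + 0.0548/0.0330 = 2.661, the noncompetitive rate law is v = (Vmax/α)·[S] / (Km + [S]).
v = (2.94/2.661)×0.0393 / (0.0541 + 0.0393) = 0.04343/0.09340 = 0.465 μM/s.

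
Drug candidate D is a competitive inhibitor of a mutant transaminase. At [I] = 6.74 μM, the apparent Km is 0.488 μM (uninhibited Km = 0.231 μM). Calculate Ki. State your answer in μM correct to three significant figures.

Competitive: Km,app = α·Km with α = 1 + [I]/Ki.
α = Km,app/Km = 0.488/0.231 = 2.113.
Since α = 1 + [I]/Ki, [I]/Ki = 2.113 − 1 = 1.113 and Ki = 6.74/1.113 = 6.06 μM.

6.06 μM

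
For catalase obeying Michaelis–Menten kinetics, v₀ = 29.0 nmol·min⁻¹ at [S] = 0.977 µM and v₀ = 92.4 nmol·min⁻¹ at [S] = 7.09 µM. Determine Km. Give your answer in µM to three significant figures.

From v = Vmax[S]/(Km+[S]), each point gives Vmax = v(Km+[S])/[S].
Equating: 29.0(Km+0.977)/0.977 = 92.4(Km+7.09)/7.09.
29.68·Km + 29.0 = 13.03·Km + 92.4, so (29.68 − 13.03)·Km = 92.4 − 29.0.
Km = 63.40/16.65 = 3.81 µM; then Vmax = 29.0(3.81+0.977)/0.977 = 142 nmol·min⁻¹.

3.81 µM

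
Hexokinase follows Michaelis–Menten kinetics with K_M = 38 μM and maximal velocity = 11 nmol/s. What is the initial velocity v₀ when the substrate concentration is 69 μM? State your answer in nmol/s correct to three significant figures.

[S]/(Km+[S]) = 69/107.0 = 0.6449, the fractional saturation.
v = 0.6449 × Vmax = 0.6449 × 11 = 7.09 nmol/s.

7.09 nmol/s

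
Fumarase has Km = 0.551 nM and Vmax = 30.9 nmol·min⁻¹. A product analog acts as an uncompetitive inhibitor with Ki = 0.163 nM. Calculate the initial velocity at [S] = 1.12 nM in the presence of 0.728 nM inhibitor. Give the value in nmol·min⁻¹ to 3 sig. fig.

5.19 nmol·min⁻¹

With α = 1 + [I]/Ki = 1 + 0.728/0.163 = 5.466, the uncompetitive rate law is v = (Vmax/α)·[S] / (Km/α + [S]).
v = (30.9/5.466)×1.12 / (0.551/5.466 + 1.12) = 6.331/1.221 = 5.19 nmol·min⁻¹.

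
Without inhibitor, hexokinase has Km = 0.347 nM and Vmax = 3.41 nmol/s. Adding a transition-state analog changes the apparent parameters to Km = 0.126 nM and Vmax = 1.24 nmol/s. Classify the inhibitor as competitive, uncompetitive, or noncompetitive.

uncompetitive

Both Km and Vmax decrease by the same factor (~2.76-fold) — characteristic of uncompetitive inhibition.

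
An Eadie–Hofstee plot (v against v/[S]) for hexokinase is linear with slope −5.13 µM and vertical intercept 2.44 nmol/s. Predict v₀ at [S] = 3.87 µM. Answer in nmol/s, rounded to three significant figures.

1.05 nmol/s

In the Eadie–Hofstee form v = Vmax − Km·(v/[S]), the slope is −Km and the intercept is Vmax, so Km = 5.13 µM and Vmax = 2.44 nmol/s.
v = 2.44 × 3.87/(5.13 + 3.87) = 1.05 nmol/s.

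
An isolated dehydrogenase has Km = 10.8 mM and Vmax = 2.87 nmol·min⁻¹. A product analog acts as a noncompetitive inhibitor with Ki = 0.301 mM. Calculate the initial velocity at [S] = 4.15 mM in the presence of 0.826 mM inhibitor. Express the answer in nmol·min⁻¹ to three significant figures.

With α = 1 + [I]/Ki = 1 + 0.826/0.301 = 3.744, the noncompetitive rate law is v = (Vmax/α)·[S] / (Km + [S]).
v = (2.87/3.744)×4.15 / (10.8 + 4.15) = 3.181/14.95 = 0.213 nmol·min⁻¹.

0.213 nmol·min⁻¹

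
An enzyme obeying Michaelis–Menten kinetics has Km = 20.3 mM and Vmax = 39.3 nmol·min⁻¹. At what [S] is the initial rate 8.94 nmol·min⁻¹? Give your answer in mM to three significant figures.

The required fractional saturation is v/Vmax = 8.94/39.3 = 0.2275.
Then [S]/(Km+[S]) = 0.2275 ⇒ [S] = 20.3 × 0.2275/(1 − 0.2275) = 5.98 mM.

5.98 mM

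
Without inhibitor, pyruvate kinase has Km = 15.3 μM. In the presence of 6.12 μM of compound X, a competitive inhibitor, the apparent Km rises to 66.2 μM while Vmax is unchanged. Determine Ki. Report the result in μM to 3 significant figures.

Competitive: Km,app = α·Km with α = 1 + [I]/Ki.
α = Km,app/Km = 66.2/15.3 = 4.327.
Since α = 1 + [I]/Ki, [I]/Ki = 4.327 − 1 = 3.327 and Ki = 6.12/3.327 = 1.84 μM.

1.84 μM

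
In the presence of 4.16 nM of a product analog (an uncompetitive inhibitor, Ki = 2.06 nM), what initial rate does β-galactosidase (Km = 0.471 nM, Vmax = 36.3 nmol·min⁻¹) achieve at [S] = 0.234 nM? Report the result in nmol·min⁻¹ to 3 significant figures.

7.21 nmol·min⁻¹

With α = 1 + [I]/Ki = 1 + 4.16/2.06 = 3.019, the uncompetitive rate law is v = (Vmax/α)·[S] / (Km/α + [S]).
v = (36.3/3.019)×0.234 / (0.471/3.019 + 0.234) = 2.813/0.3900 = 7.21 nmol·min⁻¹.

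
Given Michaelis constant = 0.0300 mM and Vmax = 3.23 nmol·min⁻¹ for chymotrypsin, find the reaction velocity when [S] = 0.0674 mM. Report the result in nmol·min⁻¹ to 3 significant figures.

v = Vmax·[S]/(Km + [S]) = 3.23 × 0.0674 / (0.0300 + 0.0674)
  = 0.2177 / 0.09740 = 2.24 nmol·min⁻¹.

2.24 nmol·min⁻¹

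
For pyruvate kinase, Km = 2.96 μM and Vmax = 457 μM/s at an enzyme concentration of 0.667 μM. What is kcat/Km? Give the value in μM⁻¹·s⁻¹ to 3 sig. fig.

231 μM⁻¹·s⁻¹

kcat = Vmax/[E]total = 457/0.667 = 685 s⁻¹.
kcat/Km = 685/2.96 = 231 μM⁻¹·s⁻¹.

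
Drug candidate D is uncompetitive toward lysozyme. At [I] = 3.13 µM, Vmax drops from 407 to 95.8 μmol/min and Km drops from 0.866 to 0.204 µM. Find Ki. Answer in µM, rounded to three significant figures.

Uncompetitive: Vmax,app = Vmax/α (and Km,app = Km/α) with α = 1 + [I]/Ki.
α = Vmax/Vmax,app = 407/95.8 = 4.248.
Since α = 1 + [I]/Ki, [I]/Ki = 4.248 − 1 = 3.248 and Ki = 3.13/3.248 = 0.964 µM.

0.964 µM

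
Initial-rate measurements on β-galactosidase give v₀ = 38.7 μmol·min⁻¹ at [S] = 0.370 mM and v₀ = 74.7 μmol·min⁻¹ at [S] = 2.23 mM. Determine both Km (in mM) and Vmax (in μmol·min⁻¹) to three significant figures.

From v = Vmax[S]/(Km+[S]), each point gives Vmax = v(Km+[S])/[S].
Equating: 38.7(Km+0.370)/0.370 = 74.7(Km+2.23)/2.23.
104.6·Km + 38.7 = 33.50·Km + 74.7, so (104.6 − 33.50)·Km = 74.7 − 38.7.
Km = 36.00/71.10 = 0.506 mM; then Vmax = 38.7(0.506+0.370)/0.370 = 91.7 μmol·min⁻¹.

Km = 0.506 mM; Vmax = 91.7 μmol·min⁻¹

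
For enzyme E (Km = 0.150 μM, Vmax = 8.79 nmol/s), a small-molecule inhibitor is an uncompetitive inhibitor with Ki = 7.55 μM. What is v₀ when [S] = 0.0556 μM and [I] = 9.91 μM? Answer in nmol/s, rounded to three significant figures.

1.75 nmol/s

With α = 1 + [I]/Ki = 1 + 9.91/7.55 = 2.313, the uncompetitive rate law is v = (Vmax/α)·[S] / (Km/α + [S]).
v = (8.79/2.313)×0.0556 / (0.150/2.313 + 0.0556) = 0.2113/0.1205 = 1.75 nmol/s.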